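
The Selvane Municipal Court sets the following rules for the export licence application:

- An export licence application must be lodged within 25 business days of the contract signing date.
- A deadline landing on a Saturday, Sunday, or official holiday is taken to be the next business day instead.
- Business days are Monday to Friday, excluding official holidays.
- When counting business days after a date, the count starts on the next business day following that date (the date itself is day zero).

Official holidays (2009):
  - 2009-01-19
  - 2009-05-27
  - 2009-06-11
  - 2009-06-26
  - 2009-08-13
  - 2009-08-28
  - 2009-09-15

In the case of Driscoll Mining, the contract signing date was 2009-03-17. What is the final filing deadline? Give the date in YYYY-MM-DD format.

2009-04-21

Starting the day after 2009-03-17 and counting 25 business days lands on 2009-04-21.
2009-04-21 is a Tuesday and not a listed holiday, so it stands.
Final deadline: 2009-04-21.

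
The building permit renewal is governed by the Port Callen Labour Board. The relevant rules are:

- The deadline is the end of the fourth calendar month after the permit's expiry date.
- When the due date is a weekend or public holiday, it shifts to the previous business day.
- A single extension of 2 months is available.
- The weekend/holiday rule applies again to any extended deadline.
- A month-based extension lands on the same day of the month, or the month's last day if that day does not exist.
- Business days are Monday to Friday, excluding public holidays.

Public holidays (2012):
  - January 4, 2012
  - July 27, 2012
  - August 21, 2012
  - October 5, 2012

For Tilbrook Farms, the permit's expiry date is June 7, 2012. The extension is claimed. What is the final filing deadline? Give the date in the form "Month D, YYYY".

December 31, 2012

4 months after June 7, 2012 falls in October 2012; the last day of that month is October 31, 2012.
Since October 31, 2012 is a Wednesday and not a holiday, the date is unchanged.
The 2 months extension carries October 31, 2012 to December 31, 2012.
December 31, 2012 falls on a Monday, which is a business day, so no adjustment is needed.
So the filing is due December 31, 2012.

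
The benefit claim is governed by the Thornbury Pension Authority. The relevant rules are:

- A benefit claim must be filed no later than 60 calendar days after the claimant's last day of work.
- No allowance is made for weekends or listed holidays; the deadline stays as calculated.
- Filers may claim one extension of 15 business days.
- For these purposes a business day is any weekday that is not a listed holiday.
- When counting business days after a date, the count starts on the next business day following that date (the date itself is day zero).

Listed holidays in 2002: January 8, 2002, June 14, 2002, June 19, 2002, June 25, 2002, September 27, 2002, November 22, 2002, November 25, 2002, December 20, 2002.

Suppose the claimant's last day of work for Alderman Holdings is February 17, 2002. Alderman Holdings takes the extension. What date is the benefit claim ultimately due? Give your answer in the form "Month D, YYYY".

May 9, 2002

60 calendar days after February 17, 2002 is April 18, 2002.
No adjustment is made for weekends or holidays, so April 18, 2002 stands.
Counting 15 further business days from April 18, 2002 reaches May 9, 2002.
May 9, 2002 falls on a Thursday. The rules make no weekend/holiday allowance, so it remains May 9, 2002.
Deadline: May 9, 2002.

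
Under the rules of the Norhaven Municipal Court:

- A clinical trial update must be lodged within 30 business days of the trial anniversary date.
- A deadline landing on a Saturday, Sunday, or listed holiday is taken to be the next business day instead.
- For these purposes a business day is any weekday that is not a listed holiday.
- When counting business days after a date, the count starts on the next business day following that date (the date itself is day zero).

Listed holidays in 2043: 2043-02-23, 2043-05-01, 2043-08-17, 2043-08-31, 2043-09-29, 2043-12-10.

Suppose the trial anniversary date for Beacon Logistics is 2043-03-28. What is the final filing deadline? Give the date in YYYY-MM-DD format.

30 business days after 2043-03-28, excluding weekends and holidays, is 2043-05-11.
Since 2043-05-11 is a Monday and not a holiday, the date is unchanged.
Final deadline: 2043-05-11.

2043-05-11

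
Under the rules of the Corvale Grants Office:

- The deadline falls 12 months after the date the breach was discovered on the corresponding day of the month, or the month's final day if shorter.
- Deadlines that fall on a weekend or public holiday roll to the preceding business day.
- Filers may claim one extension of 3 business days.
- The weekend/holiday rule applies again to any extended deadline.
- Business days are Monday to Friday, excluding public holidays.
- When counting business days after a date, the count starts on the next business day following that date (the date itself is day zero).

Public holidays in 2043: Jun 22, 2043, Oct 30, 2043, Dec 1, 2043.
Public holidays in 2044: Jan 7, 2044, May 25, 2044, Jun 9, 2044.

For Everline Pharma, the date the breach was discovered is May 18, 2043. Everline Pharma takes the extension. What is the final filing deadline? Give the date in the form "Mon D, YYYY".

May 23, 2044

12 months from May 18, 2043 is May 18, 2044.
Since May 18, 2044 is a Wednesday and not a holiday, the date is unchanged.
Applying the 3-business-day extension: 3 business days after May 18, 2044 is May 23, 2044.
May 23, 2044 falls on a Monday, which is a business day, so no adjustment is needed.
Deadline: May 23, 2044.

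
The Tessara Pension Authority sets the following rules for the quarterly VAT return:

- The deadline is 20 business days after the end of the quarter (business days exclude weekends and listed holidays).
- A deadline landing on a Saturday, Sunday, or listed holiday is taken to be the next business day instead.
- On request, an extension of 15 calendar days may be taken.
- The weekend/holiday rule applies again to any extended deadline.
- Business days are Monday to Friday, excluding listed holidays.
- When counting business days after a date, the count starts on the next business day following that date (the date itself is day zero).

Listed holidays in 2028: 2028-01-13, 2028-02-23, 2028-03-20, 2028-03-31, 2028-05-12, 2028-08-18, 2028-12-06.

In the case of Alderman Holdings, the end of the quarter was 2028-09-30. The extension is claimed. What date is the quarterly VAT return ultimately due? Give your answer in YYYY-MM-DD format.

2028-11-13

Counting 20 business days after 2028-09-30 (skipping weekends and listed holidays) reaches 2028-10-27.
2028-10-27 falls on a Friday, which is a business day, so no adjustment is needed.
Add the 15 calendar-day extension to 2028-10-27: 2028-11-11.
2028-11-11 is a Saturday, so it moves to the next business day, 2028-11-13 (Monday).
The final due date is 2028-11-13.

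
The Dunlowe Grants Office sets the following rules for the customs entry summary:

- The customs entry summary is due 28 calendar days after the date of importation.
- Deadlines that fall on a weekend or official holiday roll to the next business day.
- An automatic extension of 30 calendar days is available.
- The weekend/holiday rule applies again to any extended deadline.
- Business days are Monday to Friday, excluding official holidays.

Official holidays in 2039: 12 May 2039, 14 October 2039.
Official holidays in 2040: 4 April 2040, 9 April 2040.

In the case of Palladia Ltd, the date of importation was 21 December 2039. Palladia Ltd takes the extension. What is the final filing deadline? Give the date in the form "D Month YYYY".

17 February 2040

From 21 December 2039, 28 calendar days later is 18 January 2040.
18 January 2040 falls on a Wednesday, which is a business day, so no adjustment is needed.
Applying the 30-calendar-day extension: 18 January 2040 + 30 days = 17 February 2040.
Since 17 February 2040 is a Friday and not a holiday, the date is unchanged.
Final deadline: 17 February 2040.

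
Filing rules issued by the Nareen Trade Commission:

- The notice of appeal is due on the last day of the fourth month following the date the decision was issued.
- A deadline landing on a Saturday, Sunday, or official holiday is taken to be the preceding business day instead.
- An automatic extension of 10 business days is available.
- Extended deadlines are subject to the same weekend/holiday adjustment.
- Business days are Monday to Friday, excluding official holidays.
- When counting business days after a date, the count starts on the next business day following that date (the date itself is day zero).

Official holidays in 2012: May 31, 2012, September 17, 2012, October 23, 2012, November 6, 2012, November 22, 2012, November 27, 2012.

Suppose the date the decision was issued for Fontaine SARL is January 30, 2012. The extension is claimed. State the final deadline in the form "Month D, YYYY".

June 14, 2012

The fourth month after January 30, 2012 is May 2012, whose last day is May 31, 2012.
May 31, 2012 falls on a listed holiday. Rolling to the preceding business day gives May 30, 2012, a Wednesday.
Applying the 10-business-day extension: 10 business days after May 30, 2012 is June 14, 2012.
Since June 14, 2012 is a Thursday and not a holiday, the date is unchanged.
The final due date is June 14, 2012.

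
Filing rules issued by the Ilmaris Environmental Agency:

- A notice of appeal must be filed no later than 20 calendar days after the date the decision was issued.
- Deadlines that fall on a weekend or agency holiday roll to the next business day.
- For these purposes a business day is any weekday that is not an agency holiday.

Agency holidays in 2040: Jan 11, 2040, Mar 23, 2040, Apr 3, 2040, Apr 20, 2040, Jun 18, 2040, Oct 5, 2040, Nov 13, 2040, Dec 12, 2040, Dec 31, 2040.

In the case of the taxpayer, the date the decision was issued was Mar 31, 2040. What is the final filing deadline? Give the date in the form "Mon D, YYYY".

20 calendar days after Mar 31, 2040 is Apr 20, 2040.
Apr 20, 2040 is a listed holiday, so it moves to the next business day, Apr 23, 2040 (Monday).
The final due date is Apr 23, 2040.

Apr 23, 2040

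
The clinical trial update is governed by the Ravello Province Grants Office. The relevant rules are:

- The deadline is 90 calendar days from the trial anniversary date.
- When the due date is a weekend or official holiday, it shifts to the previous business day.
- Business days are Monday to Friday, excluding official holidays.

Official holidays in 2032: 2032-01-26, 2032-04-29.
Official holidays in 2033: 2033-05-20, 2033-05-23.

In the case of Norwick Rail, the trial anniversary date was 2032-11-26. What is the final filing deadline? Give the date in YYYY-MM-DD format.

90 calendar days after 2032-11-26 is 2033-02-24.
2033-02-24 falls on a Thursday, which is a business day, so no adjustment is needed.
So the filing is due 2033-02-24.

2033-02-24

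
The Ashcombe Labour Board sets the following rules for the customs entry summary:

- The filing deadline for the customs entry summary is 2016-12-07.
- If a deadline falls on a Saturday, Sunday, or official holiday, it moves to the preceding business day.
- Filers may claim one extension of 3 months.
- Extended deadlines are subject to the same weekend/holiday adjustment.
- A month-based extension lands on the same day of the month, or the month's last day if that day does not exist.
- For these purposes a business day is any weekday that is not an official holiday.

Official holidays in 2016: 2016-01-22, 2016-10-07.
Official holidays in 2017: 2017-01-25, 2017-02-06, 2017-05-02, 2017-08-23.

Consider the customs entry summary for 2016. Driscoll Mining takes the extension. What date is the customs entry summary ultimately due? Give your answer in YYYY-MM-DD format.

2017-03-07

The statutory due date is 2016-12-07.
2016-12-07 is a Wednesday and not a listed holiday, so it stands.
Add 3 months to 2016-12-07: 2017-03-07.
2017-03-07 falls on a Tuesday, which is a business day, so no adjustment is needed.
So the filing is due 2017-03-07.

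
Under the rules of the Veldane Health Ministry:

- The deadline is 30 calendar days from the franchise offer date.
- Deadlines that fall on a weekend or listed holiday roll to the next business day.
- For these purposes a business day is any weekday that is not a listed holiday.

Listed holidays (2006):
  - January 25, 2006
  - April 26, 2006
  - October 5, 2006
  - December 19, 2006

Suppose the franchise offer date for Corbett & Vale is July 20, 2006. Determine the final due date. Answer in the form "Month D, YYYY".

August 21, 2006

30 calendar days after July 20, 2006 is August 19, 2006.
August 19, 2006 is a Saturday; the next business day is August 21, 2006 (Monday).
Final deadline: August 21, 2006.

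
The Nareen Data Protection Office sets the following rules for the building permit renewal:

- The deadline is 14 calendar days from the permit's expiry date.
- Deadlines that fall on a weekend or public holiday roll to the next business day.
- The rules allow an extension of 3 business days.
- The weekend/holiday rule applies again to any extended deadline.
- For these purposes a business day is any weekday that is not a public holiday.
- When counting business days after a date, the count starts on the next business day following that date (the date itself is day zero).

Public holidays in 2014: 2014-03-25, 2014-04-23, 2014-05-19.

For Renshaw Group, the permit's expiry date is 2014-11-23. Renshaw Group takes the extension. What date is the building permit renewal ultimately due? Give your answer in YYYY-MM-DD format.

2014-12-11

14 calendar days after 2014-11-23 is 2014-12-07.
2014-12-07 is a Sunday, so it moves to the next business day, 2014-12-08 (Monday).
Applying the 3-business-day extension: 3 business days after 2014-12-08 is 2014-12-11.
Since 2014-12-11 is a Thursday and not a holiday, the date is unchanged.
Deadline: 2014-12-11.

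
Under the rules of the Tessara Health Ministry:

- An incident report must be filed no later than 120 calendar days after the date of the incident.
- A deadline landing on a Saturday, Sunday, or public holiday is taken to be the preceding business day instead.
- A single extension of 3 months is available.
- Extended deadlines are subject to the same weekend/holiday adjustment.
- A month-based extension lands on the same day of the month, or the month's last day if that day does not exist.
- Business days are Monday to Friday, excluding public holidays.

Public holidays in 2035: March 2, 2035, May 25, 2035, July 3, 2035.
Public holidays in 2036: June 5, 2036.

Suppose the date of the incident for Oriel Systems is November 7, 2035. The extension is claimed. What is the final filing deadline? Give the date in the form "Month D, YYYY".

Adding 120 calendar days to November 7, 2035 gives March 6, 2036.
March 6, 2036 falls on a Thursday, which is a business day, so no adjustment is needed.
Applying the 3 months extension: 3 months after March 6, 2036 is June 6, 2036.
Since June 6, 2036 is a Friday and not a holiday, the date is unchanged.
Final deadline: June 6, 2036.

June 6, 2036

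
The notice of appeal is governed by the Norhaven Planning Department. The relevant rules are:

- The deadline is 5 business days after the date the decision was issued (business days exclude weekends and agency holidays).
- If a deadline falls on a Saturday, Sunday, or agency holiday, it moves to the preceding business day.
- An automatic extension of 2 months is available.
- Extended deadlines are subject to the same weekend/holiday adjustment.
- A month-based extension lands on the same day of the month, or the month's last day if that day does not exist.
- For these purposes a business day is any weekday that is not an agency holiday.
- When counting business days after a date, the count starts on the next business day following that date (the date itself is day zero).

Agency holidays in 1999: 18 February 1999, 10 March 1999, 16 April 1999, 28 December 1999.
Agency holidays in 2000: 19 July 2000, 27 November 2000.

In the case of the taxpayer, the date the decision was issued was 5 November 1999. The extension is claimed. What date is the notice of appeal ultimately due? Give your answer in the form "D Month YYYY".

Starting the day after 5 November 1999 and counting 5 business days lands on 12 November 1999.
12 November 1999 falls on a Friday, which is a business day, so no adjustment is needed.
Applying the 2 months extension: 2 months after 12 November 1999 is 12 January 2000.
12 January 2000 (Wednesday) is already a business day.
The final due date is 12 January 2000.

12 January 2000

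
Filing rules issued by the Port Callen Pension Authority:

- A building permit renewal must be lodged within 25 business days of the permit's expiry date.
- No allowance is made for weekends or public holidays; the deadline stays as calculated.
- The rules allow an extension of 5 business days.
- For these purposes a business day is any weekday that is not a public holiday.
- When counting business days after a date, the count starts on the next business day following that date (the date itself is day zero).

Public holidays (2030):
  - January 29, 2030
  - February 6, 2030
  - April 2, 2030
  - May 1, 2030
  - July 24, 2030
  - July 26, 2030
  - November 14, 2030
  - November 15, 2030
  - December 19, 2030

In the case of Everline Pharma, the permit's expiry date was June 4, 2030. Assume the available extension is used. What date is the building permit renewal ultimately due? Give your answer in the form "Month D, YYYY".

Starting the day after June 4, 2030 and counting 25 business days lands on July 9, 2030.
No adjustment is made for weekends or holidays, so July 9, 2030 stands.
The 5-business-day extension runs from July 9, 2030 to July 16, 2030.
July 16, 2030 falls on a Tuesday. The rules make no weekend/holiday allowance, so it remains July 16, 2030.
Deadline: July 16, 2030.

July 16, 2030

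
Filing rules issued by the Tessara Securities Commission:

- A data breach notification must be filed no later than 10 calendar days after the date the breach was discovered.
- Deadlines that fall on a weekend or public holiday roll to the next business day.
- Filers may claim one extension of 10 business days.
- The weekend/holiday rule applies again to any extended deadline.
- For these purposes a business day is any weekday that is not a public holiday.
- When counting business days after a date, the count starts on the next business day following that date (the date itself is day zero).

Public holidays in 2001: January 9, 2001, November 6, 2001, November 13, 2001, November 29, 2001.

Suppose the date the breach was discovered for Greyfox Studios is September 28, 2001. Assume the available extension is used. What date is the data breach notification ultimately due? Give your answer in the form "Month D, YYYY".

Adding 10 calendar days to September 28, 2001 gives October 8, 2001.
October 8, 2001 (Monday) is already a business day.
Applying the 10-business-day extension: 10 business days after October 8, 2001 is October 22, 2001.
October 22, 2001 falls on a Monday, which is a business day, so no adjustment is needed.
Final deadline: October 22, 2001.

October 22, 2001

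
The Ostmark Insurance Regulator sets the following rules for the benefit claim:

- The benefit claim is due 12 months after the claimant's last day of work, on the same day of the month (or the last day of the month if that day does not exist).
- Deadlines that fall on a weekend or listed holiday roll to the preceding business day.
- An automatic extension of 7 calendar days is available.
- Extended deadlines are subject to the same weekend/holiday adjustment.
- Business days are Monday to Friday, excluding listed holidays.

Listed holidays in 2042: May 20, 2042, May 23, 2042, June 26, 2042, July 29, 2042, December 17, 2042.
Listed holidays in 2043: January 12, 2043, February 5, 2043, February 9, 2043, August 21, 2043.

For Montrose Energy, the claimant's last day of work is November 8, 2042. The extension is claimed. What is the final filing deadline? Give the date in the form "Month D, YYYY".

Moving 12 months forward from November 8, 2042 on the corresponding day gives November 8, 2043.
November 8, 2043 is a Sunday; the preceding business day is November 6, 2043 (Friday).
Add the 7 calendar-day extension to November 6, 2043: November 13, 2043.
November 13, 2043 falls on a Friday, which is a business day, so no adjustment is needed.
The final due date is November 13, 2043.

November 13, 2043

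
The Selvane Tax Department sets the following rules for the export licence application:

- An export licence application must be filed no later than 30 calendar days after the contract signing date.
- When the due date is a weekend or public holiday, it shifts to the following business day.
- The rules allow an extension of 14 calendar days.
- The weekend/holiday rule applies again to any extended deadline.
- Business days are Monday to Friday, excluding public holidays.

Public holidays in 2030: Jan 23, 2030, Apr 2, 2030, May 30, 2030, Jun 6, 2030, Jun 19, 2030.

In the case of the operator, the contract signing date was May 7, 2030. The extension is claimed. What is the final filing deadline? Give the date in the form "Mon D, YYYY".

Jun 21, 2030

Trigger date May 7, 2030 + 30 calendar days = Jun 6, 2030.
Jun 6, 2030 is a listed holiday, so it moves to the next business day, Jun 7, 2030 (Friday).
Add the 14 calendar-day extension to Jun 7, 2030: Jun 21, 2030.
Jun 21, 2030 is a Friday and not a listed holiday, so it stands.
Deadline: Jun 21, 2030.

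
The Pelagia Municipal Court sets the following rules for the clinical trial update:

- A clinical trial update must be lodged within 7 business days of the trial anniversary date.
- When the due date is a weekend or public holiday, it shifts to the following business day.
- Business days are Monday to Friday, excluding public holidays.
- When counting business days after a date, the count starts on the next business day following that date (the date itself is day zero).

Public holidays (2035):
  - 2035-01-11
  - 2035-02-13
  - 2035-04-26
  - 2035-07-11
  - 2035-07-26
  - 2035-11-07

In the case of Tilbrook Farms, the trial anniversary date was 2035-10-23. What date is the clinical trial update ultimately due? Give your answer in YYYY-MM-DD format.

Starting the day after 2035-10-23 and counting 7 business days lands on 2035-11-01.
2035-11-01 falls on a Thursday, which is a business day, so no adjustment is needed.
So the filing is due 2035-11-01.

2035-11-01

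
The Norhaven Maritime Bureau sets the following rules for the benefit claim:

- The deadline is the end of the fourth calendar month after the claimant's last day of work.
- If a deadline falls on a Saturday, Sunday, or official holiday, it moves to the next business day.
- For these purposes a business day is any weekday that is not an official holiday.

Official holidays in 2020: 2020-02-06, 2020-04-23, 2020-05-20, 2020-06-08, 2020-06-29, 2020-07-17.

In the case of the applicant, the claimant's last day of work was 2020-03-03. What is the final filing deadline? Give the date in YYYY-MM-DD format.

2020-07-31

The fourth month after 2020-03-03 is July 2020, whose last day is 2020-07-31.
Since 2020-07-31 is a Friday and not a holiday, the date is unchanged.
Final deadline: 2020-07-31.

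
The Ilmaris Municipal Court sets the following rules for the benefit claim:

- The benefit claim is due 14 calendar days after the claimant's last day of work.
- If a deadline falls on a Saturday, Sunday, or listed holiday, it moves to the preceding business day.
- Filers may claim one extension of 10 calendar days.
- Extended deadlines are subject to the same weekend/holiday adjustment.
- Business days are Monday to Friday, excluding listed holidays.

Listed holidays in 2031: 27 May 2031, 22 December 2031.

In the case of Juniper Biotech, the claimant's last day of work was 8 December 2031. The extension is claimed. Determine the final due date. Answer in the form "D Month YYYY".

29 December 2031

Adding 14 calendar days to 8 December 2031 gives 22 December 2031.
22 December 2031 is a listed holiday, so it moves to the preceding business day, 19 December 2031 (Friday).
With the 10-day extension, 19 December 2031 becomes 29 December 2031.
29 December 2031 falls on a Monday, which is a business day, so no adjustment is needed.
So the filing is due 29 December 2031.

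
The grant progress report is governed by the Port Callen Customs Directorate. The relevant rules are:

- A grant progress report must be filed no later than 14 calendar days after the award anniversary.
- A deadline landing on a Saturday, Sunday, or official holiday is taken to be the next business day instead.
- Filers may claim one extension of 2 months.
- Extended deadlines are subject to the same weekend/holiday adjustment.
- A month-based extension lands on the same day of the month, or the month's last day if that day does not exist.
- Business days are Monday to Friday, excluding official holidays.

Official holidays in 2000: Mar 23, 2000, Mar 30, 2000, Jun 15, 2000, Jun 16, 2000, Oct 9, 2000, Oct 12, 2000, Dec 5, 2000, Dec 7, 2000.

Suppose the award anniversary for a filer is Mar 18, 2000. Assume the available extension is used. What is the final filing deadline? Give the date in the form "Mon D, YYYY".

Jun 5, 2000

From Mar 18, 2000, 14 calendar days later is Apr 1, 2000.
Apr 1, 2000 falls on a Saturday. Rolling to the next business day gives Apr 3, 2000, a Monday.
Applying the 2 months extension: 2 months after Apr 3, 2000 is Jun 3, 2000.
Jun 3, 2000 falls on a Saturday. Rolling to the next business day gives Jun 5, 2000, a Monday.
So the filing is due Jun 5, 2000.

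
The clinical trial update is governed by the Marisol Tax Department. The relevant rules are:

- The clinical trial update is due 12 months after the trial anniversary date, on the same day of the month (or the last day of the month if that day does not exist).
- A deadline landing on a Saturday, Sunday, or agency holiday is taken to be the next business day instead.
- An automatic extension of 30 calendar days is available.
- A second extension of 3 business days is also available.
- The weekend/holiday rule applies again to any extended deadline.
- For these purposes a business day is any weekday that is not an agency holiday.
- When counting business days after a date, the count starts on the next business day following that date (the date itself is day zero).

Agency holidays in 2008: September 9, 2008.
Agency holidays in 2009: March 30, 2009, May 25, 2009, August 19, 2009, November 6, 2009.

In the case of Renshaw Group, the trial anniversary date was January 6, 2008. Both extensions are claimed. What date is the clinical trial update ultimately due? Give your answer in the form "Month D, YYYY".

February 10, 2009

Moving 12 months forward from January 6, 2008 on the corresponding day gives January 6, 2009.
Since January 6, 2009 is a Tuesday and not a holiday, the date is unchanged.
Add the 30 calendar-day extension to January 6, 2009: February 5, 2009.
February 5, 2009 (Thursday) is already a business day.
Counting 3 further business days from February 5, 2009 reaches February 10, 2009.
February 10, 2009 is a Tuesday and not a listed holiday, so it stands.
Deadline: February 10, 2009.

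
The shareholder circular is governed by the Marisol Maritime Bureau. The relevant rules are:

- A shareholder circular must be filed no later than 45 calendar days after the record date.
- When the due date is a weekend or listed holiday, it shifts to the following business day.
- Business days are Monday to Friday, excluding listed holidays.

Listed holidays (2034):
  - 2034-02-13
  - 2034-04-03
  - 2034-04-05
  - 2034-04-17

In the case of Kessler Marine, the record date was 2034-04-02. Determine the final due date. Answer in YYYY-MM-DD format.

2034-05-17

45 calendar days after 2034-04-02 is 2034-05-17.
2034-05-17 falls on a Wednesday, which is a business day, so no adjustment is needed.
The final due date is 2034-05-17.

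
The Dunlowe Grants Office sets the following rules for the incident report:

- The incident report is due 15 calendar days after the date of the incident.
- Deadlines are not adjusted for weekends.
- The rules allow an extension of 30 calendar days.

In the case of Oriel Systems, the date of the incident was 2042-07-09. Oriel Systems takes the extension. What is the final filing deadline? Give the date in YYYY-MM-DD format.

From 2042-07-09, 15 calendar days later is 2042-07-24.
2042-07-24 falls on a Thursday. The rules make no weekend/holiday allowance, so it remains 2042-07-24.
With the 30-day extension, 2042-07-24 becomes 2042-08-23.
2042-08-23 is a Saturday; no weekend or holiday adjustment applies.
The final due date is 2042-08-23.

2042-08-23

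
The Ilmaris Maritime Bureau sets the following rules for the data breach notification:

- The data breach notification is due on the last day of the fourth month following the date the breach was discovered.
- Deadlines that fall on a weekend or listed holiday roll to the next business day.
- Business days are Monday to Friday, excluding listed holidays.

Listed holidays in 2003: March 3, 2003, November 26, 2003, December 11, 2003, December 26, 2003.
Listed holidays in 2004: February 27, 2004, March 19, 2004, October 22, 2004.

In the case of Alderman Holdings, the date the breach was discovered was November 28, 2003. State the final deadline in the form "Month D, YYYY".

March 31, 2004

4 months after November 28, 2003 falls in March 2004; the last day of that month is March 31, 2004.
Since March 31, 2004 is a Wednesday and not a holiday, the date is unchanged.
So the filing is due March 31, 2004.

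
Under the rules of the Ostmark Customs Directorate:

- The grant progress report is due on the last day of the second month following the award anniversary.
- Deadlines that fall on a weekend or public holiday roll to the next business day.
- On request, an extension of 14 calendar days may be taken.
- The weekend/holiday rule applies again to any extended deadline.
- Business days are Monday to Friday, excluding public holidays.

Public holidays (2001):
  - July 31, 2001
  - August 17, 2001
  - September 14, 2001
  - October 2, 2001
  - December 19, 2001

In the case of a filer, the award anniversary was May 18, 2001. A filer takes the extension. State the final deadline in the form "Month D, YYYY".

August 15, 2001

The second month after May 18, 2001 is July 2001, whose last day is July 31, 2001.
July 31, 2001 is a listed holiday, so it moves to the next business day, August 1, 2001 (Wednesday).
Applying the 14-calendar-day extension: August 1, 2001 + 14 days = August 15, 2001.
August 15, 2001 is a Wednesday and not a listed holiday, so it stands.
Deadline: August 15, 2001.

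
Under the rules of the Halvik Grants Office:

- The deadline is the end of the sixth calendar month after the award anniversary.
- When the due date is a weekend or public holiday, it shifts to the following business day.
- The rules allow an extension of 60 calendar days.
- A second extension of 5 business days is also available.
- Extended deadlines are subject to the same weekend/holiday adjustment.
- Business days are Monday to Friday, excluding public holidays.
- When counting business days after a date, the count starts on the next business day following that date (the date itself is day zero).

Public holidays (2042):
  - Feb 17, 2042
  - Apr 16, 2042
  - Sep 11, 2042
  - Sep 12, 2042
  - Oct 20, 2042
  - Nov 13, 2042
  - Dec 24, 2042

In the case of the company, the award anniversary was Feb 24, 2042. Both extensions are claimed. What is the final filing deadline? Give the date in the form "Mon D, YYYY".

6 months after Feb 24, 2042 falls in August 2042; the last day of that month is Aug 31, 2042.
Aug 31, 2042 is a Sunday; the next business day is Sep 1, 2042 (Monday).
Applying the 60-calendar-day extension: Sep 1, 2042 + 60 days = Oct 31, 2042.
Oct 31, 2042 falls on a Friday, which is a business day, so no adjustment is needed.
Counting 5 further business days from Oct 31, 2042 reaches Nov 7, 2042.
Since Nov 7, 2042 is a Friday and not a holiday, the date is unchanged.
The final due date is Nov 7, 2042.

Nov 7, 2042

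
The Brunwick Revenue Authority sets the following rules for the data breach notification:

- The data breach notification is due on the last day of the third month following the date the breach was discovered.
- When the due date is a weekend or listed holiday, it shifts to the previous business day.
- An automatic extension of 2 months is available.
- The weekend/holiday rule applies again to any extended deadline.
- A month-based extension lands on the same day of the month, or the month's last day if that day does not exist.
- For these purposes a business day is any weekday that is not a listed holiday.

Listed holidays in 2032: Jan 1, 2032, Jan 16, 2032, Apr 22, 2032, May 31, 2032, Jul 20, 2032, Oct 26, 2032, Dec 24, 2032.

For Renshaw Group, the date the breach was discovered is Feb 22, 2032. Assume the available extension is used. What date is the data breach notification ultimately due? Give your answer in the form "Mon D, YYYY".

Jul 28, 2032

3 months after Feb 22, 2032 falls in May 2032; the last day of that month is May 31, 2032.
May 31, 2032 falls on a listed holiday. Rolling to the preceding business day gives May 28, 2032, a Friday.
The 2 months extension carries May 28, 2032 to Jul 28, 2032.
Jul 28, 2032 (Wednesday) is already a business day.
The final due date is Jul 28, 2032.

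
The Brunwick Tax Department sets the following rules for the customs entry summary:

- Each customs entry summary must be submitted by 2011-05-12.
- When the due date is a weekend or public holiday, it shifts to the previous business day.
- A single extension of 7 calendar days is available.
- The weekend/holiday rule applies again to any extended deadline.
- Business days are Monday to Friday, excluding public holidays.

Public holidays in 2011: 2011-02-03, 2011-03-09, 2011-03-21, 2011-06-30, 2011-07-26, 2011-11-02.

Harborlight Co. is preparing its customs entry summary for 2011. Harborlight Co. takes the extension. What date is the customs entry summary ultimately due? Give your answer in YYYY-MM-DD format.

The stated deadline is 2011-05-12.
2011-05-12 falls on a Thursday, which is a business day, so no adjustment is needed.
The 7-calendar-day extension moves the deadline from 2011-05-12 to 2011-05-19.
2011-05-19 (Thursday) is already a business day.
The final due date is 2011-05-19.

2011-05-19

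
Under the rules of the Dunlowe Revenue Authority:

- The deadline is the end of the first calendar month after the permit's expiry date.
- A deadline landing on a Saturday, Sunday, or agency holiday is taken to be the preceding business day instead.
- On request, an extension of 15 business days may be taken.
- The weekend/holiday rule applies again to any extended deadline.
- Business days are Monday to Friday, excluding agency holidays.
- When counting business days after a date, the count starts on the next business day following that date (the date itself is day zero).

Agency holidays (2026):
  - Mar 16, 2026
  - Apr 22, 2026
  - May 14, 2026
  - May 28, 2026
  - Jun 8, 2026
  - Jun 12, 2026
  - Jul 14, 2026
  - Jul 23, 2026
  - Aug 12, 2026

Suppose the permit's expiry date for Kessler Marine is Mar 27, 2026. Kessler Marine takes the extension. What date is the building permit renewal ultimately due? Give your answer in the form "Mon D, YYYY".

The first month after Mar 27, 2026 is April 2026, whose last day is Apr 30, 2026.
Since Apr 30, 2026 is a Thursday and not a holiday, the date is unchanged.
The 15-business-day extension runs from Apr 30, 2026 to May 22, 2026.
May 22, 2026 falls on a Friday, which is a business day, so no adjustment is needed.
The final due date is May 22, 2026.

May 22, 2026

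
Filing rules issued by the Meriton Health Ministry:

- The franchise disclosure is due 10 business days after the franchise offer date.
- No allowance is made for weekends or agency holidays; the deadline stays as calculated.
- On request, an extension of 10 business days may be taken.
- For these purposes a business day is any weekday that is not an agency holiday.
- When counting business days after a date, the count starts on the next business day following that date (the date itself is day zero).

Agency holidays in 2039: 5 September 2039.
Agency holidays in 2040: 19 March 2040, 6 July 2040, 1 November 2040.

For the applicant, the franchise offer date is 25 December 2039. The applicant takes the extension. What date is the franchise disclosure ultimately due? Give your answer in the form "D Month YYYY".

10 business days after 25 December 2039, excluding weekends and holidays, is 6 January 2040.
6 January 2040 falls on a Friday. The rules make no weekend/holiday allowance, so it remains 6 January 2040.
The 10-business-day extension runs from 6 January 2040 to 20 January 2040.
20 January 2040 falls on a Friday. The rules make no weekend/holiday allowance, so it remains 20 January 2040.
Final deadline: 20 January 2040.

20 January 2040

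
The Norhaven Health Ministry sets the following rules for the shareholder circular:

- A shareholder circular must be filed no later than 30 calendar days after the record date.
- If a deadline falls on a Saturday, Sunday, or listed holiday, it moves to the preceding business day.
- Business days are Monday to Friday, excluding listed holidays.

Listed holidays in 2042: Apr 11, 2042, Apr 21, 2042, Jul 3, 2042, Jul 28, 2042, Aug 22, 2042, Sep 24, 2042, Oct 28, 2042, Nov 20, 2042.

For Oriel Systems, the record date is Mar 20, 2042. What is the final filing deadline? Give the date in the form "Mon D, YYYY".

Apr 18, 2042

30 calendar days after Mar 20, 2042 is Apr 19, 2042.
Apr 19, 2042 falls on a Saturday. Rolling to the preceding business day gives Apr 18, 2042, a Friday.
The final due date is Apr 18, 2042.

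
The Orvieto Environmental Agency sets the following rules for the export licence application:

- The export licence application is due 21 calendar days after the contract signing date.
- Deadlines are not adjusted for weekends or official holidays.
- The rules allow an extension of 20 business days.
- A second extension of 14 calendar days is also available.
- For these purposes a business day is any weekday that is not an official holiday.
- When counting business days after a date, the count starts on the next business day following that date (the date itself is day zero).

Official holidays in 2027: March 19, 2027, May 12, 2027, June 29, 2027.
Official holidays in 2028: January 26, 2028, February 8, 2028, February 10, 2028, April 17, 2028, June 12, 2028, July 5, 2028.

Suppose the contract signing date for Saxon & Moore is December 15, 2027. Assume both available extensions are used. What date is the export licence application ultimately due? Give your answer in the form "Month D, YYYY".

February 17, 2028

Trigger date December 15, 2027 + 21 calendar days = January 5, 2028.
January 5, 2028 is a Wednesday; no weekend or holiday adjustment applies.
Counting 20 further business days from January 5, 2028 reaches February 3, 2028.
February 3, 2028 is a Thursday; no weekend or holiday adjustment applies.
Add the 14 calendar-day extension to February 3, 2028: February 17, 2028.
No adjustment is made for weekends or holidays, so February 17, 2028 stands.
Deadline: February 17, 2028.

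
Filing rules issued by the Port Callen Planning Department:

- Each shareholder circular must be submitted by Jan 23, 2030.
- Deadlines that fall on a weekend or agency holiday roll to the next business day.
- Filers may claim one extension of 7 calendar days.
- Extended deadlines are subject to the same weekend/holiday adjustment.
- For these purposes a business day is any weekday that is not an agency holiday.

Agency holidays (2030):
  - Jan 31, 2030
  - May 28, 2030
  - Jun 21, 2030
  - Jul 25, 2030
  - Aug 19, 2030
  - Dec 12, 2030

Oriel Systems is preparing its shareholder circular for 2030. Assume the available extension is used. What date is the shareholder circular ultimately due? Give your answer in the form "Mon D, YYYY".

The statutory due date is Jan 23, 2030.
Since Jan 23, 2030 is a Wednesday and not a holiday, the date is unchanged.
With the 7-day extension, Jan 23, 2030 becomes Jan 30, 2030.
Jan 30, 2030 (Wednesday) is already a business day.
Deadline: Jan 30, 2030.

Jan 30, 2030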